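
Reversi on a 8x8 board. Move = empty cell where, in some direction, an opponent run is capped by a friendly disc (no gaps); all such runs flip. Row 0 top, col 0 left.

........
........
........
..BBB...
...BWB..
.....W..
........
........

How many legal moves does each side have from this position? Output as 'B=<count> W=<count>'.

Answer: B=3 W=5

Derivation:
-- B to move --
(3,5): no bracket -> illegal
(4,6): no bracket -> illegal
(5,3): no bracket -> illegal
(5,4): flips 1 -> legal
(5,6): no bracket -> illegal
(6,4): no bracket -> illegal
(6,5): flips 1 -> legal
(6,6): flips 2 -> legal
B mobility = 3
-- W to move --
(2,1): no bracket -> illegal
(2,2): flips 1 -> legal
(2,3): no bracket -> illegal
(2,4): flips 1 -> legal
(2,5): no bracket -> illegal
(3,1): no bracket -> illegal
(3,5): flips 1 -> legal
(3,6): no bracket -> illegal
(4,1): no bracket -> illegal
(4,2): flips 1 -> legal
(4,6): flips 1 -> legal
(5,2): no bracket -> illegal
(5,3): no bracket -> illegal
(5,4): no bracket -> illegal
(5,6): no bracket -> illegal
W mobility = 5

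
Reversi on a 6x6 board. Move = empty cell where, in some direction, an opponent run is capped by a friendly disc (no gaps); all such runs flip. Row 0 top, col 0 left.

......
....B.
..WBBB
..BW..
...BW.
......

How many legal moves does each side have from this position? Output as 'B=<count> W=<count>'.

-- B to move --
(1,1): no bracket -> illegal
(1,2): flips 1 -> legal
(1,3): no bracket -> illegal
(2,1): flips 1 -> legal
(3,1): no bracket -> illegal
(3,4): flips 1 -> legal
(3,5): no bracket -> illegal
(4,2): flips 1 -> legal
(4,5): flips 1 -> legal
(5,3): no bracket -> illegal
(5,4): no bracket -> illegal
(5,5): no bracket -> illegal
B mobility = 5
-- W to move --
(0,3): no bracket -> illegal
(0,4): no bracket -> illegal
(0,5): no bracket -> illegal
(1,2): no bracket -> illegal
(1,3): flips 1 -> legal
(1,5): flips 1 -> legal
(2,1): no bracket -> illegal
(3,1): flips 1 -> legal
(3,4): no bracket -> illegal
(3,5): no bracket -> illegal
(4,1): no bracket -> illegal
(4,2): flips 2 -> legal
(5,2): no bracket -> illegal
(5,3): flips 1 -> legal
(5,4): no bracket -> illegal
W mobility = 5

Answer: B=5 W=5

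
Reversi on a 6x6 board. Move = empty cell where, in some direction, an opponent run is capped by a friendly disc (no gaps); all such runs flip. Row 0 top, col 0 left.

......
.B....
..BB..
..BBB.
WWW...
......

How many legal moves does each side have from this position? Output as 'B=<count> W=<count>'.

Answer: B=3 W=3

Derivation:
-- B to move --
(3,0): no bracket -> illegal
(3,1): no bracket -> illegal
(4,3): no bracket -> illegal
(5,0): flips 1 -> legal
(5,1): flips 1 -> legal
(5,2): flips 1 -> legal
(5,3): no bracket -> illegal
B mobility = 3
-- W to move --
(0,0): no bracket -> illegal
(0,1): no bracket -> illegal
(0,2): no bracket -> illegal
(1,0): no bracket -> illegal
(1,2): flips 2 -> legal
(1,3): no bracket -> illegal
(1,4): flips 2 -> legal
(2,0): no bracket -> illegal
(2,1): no bracket -> illegal
(2,4): flips 1 -> legal
(2,5): no bracket -> illegal
(3,1): no bracket -> illegal
(3,5): no bracket -> illegal
(4,3): no bracket -> illegal
(4,4): no bracket -> illegal
(4,5): no bracket -> illegal
W mobility = 3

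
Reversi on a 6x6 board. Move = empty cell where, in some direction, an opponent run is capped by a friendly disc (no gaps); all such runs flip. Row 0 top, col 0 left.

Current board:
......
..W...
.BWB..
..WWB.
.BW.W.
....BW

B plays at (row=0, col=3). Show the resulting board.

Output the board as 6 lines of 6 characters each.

Answer: ...B..
..B...
.BWB..
..WWB.
.BW.W.
....BW

Derivation:
Place B at (0,3); scan 8 dirs for brackets.
Dir NW: edge -> no flip
Dir N: edge -> no flip
Dir NE: edge -> no flip
Dir W: first cell '.' (not opp) -> no flip
Dir E: first cell '.' (not opp) -> no flip
Dir SW: opp run (1,2) capped by B -> flip
Dir S: first cell '.' (not opp) -> no flip
Dir SE: first cell '.' (not opp) -> no flip
All flips: (1,2)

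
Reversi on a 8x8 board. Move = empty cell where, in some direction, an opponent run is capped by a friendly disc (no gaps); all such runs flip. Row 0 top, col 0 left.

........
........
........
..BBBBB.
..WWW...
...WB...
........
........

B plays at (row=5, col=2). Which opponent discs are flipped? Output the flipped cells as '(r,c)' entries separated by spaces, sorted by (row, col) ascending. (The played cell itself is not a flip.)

Dir NW: first cell '.' (not opp) -> no flip
Dir N: opp run (4,2) capped by B -> flip
Dir NE: opp run (4,3) capped by B -> flip
Dir W: first cell '.' (not opp) -> no flip
Dir E: opp run (5,3) capped by B -> flip
Dir SW: first cell '.' (not opp) -> no flip
Dir S: first cell '.' (not opp) -> no flip
Dir SE: first cell '.' (not opp) -> no flip

Answer: (4,2) (4,3) (5,3)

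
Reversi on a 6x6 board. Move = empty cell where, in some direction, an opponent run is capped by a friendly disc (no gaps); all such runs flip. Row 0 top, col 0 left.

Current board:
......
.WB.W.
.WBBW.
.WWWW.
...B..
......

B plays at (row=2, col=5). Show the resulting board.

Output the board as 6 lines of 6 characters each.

Answer: ......
.WB.W.
.WBBBB
.WWWB.
...B..
......

Derivation:
Place B at (2,5); scan 8 dirs for brackets.
Dir NW: opp run (1,4), next='.' -> no flip
Dir N: first cell '.' (not opp) -> no flip
Dir NE: edge -> no flip
Dir W: opp run (2,4) capped by B -> flip
Dir E: edge -> no flip
Dir SW: opp run (3,4) capped by B -> flip
Dir S: first cell '.' (not opp) -> no flip
Dir SE: edge -> no flip
All flips: (2,4) (3,4)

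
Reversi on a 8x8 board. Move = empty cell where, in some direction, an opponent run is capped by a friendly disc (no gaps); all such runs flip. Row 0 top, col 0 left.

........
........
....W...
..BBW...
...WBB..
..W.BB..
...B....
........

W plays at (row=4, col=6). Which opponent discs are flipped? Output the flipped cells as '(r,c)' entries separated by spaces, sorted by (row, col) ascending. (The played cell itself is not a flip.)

Answer: (4,4) (4,5)

Derivation:
Dir NW: first cell '.' (not opp) -> no flip
Dir N: first cell '.' (not opp) -> no flip
Dir NE: first cell '.' (not opp) -> no flip
Dir W: opp run (4,5) (4,4) capped by W -> flip
Dir E: first cell '.' (not opp) -> no flip
Dir SW: opp run (5,5), next='.' -> no flip
Dir S: first cell '.' (not opp) -> no flip
Dir SE: first cell '.' (not opp) -> no flip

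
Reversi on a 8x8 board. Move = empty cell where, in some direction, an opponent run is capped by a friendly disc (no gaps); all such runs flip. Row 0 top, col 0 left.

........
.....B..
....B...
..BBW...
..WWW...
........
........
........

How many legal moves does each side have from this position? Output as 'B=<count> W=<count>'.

Answer: B=6 W=6

Derivation:
-- B to move --
(2,3): no bracket -> illegal
(2,5): no bracket -> illegal
(3,1): no bracket -> illegal
(3,5): flips 1 -> legal
(4,1): no bracket -> illegal
(4,5): no bracket -> illegal
(5,1): flips 1 -> legal
(5,2): flips 1 -> legal
(5,3): flips 1 -> legal
(5,4): flips 3 -> legal
(5,5): flips 1 -> legal
B mobility = 6
-- W to move --
(0,4): no bracket -> illegal
(0,5): no bracket -> illegal
(0,6): flips 3 -> legal
(1,3): no bracket -> illegal
(1,4): flips 1 -> legal
(1,6): no bracket -> illegal
(2,1): flips 1 -> legal
(2,2): flips 2 -> legal
(2,3): flips 1 -> legal
(2,5): no bracket -> illegal
(2,6): no bracket -> illegal
(3,1): flips 2 -> legal
(3,5): no bracket -> illegal
(4,1): no bracket -> illegal
W mobility = 6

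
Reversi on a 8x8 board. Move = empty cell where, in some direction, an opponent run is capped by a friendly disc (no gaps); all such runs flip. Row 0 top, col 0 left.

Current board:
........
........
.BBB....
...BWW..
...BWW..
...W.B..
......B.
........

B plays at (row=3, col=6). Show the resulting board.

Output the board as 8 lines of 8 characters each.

Place B at (3,6); scan 8 dirs for brackets.
Dir NW: first cell '.' (not opp) -> no flip
Dir N: first cell '.' (not opp) -> no flip
Dir NE: first cell '.' (not opp) -> no flip
Dir W: opp run (3,5) (3,4) capped by B -> flip
Dir E: first cell '.' (not opp) -> no flip
Dir SW: opp run (4,5), next='.' -> no flip
Dir S: first cell '.' (not opp) -> no flip
Dir SE: first cell '.' (not opp) -> no flip
All flips: (3,4) (3,5)

Answer: ........
........
.BBB....
...BBBB.
...BWW..
...W.B..
......B.
........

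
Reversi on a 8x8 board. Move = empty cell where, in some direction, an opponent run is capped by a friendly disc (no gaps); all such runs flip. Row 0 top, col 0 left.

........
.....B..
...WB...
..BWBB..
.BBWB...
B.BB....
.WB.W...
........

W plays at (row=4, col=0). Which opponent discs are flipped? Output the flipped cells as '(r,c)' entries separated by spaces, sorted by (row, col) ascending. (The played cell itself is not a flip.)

Dir NW: edge -> no flip
Dir N: first cell '.' (not opp) -> no flip
Dir NE: first cell '.' (not opp) -> no flip
Dir W: edge -> no flip
Dir E: opp run (4,1) (4,2) capped by W -> flip
Dir SW: edge -> no flip
Dir S: opp run (5,0), next='.' -> no flip
Dir SE: first cell '.' (not opp) -> no flip

Answer: (4,1) (4,2)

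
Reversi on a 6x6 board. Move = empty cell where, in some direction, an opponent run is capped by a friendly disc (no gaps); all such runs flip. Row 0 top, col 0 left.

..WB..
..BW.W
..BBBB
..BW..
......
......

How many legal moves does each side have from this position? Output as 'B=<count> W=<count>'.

-- B to move --
(0,1): flips 1 -> legal
(0,4): flips 1 -> legal
(0,5): flips 1 -> legal
(1,1): no bracket -> illegal
(1,4): flips 1 -> legal
(3,4): flips 1 -> legal
(4,2): flips 1 -> legal
(4,3): flips 1 -> legal
(4,4): flips 1 -> legal
B mobility = 8
-- W to move --
(0,1): no bracket -> illegal
(0,4): flips 1 -> legal
(1,1): flips 2 -> legal
(1,4): no bracket -> illegal
(2,1): no bracket -> illegal
(3,1): flips 2 -> legal
(3,4): no bracket -> illegal
(3,5): flips 2 -> legal
(4,1): no bracket -> illegal
(4,2): flips 3 -> legal
(4,3): no bracket -> illegal
W mobility = 5

Answer: B=8 W=5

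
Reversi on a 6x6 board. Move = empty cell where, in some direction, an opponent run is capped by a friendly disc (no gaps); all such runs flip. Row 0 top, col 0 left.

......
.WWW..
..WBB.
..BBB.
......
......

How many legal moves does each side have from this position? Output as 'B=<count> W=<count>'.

Answer: B=5 W=6

Derivation:
-- B to move --
(0,0): flips 2 -> legal
(0,1): flips 1 -> legal
(0,2): flips 3 -> legal
(0,3): flips 1 -> legal
(0,4): no bracket -> illegal
(1,0): no bracket -> illegal
(1,4): no bracket -> illegal
(2,0): no bracket -> illegal
(2,1): flips 1 -> legal
(3,1): no bracket -> illegal
B mobility = 5
-- W to move --
(1,4): no bracket -> illegal
(1,5): no bracket -> illegal
(2,1): no bracket -> illegal
(2,5): flips 2 -> legal
(3,1): no bracket -> illegal
(3,5): flips 1 -> legal
(4,1): no bracket -> illegal
(4,2): flips 1 -> legal
(4,3): flips 2 -> legal
(4,4): flips 1 -> legal
(4,5): flips 2 -> legal
W mobility = 6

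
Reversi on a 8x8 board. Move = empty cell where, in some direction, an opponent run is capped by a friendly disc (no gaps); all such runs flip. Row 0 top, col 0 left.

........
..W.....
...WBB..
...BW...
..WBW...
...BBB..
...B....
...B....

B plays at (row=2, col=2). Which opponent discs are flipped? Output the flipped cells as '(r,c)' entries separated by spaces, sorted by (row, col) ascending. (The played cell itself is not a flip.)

Answer: (2,3)

Derivation:
Dir NW: first cell '.' (not opp) -> no flip
Dir N: opp run (1,2), next='.' -> no flip
Dir NE: first cell '.' (not opp) -> no flip
Dir W: first cell '.' (not opp) -> no flip
Dir E: opp run (2,3) capped by B -> flip
Dir SW: first cell '.' (not opp) -> no flip
Dir S: first cell '.' (not opp) -> no flip
Dir SE: first cell 'B' (not opp) -> no flip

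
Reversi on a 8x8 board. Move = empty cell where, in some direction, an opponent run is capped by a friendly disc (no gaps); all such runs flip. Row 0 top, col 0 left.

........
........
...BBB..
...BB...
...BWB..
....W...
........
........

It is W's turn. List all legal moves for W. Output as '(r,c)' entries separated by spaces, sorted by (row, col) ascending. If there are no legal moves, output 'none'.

Answer: (1,4) (2,2) (3,2) (3,6) (4,2) (4,6)

Derivation:
(1,2): no bracket -> illegal
(1,3): no bracket -> illegal
(1,4): flips 2 -> legal
(1,5): no bracket -> illegal
(1,6): no bracket -> illegal
(2,2): flips 1 -> legal
(2,6): no bracket -> illegal
(3,2): flips 1 -> legal
(3,5): no bracket -> illegal
(3,6): flips 1 -> legal
(4,2): flips 1 -> legal
(4,6): flips 1 -> legal
(5,2): no bracket -> illegal
(5,3): no bracket -> illegal
(5,5): no bracket -> illegal
(5,6): no bracket -> illegal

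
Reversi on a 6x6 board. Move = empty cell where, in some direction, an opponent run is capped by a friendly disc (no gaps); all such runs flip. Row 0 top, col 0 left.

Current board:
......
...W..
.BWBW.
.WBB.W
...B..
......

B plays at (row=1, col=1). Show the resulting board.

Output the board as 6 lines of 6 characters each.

Answer: ......
.B.W..
.BBBW.
.WBB.W
...B..
......

Derivation:
Place B at (1,1); scan 8 dirs for brackets.
Dir NW: first cell '.' (not opp) -> no flip
Dir N: first cell '.' (not opp) -> no flip
Dir NE: first cell '.' (not opp) -> no flip
Dir W: first cell '.' (not opp) -> no flip
Dir E: first cell '.' (not opp) -> no flip
Dir SW: first cell '.' (not opp) -> no flip
Dir S: first cell 'B' (not opp) -> no flip
Dir SE: opp run (2,2) capped by B -> flip
All flips: (2,2)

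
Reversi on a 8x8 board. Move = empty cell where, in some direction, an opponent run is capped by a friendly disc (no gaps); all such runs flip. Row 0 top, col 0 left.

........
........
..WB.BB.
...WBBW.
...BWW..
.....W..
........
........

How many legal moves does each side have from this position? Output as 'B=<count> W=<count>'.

-- B to move --
(1,1): no bracket -> illegal
(1,2): no bracket -> illegal
(1,3): no bracket -> illegal
(2,1): flips 1 -> legal
(2,4): no bracket -> illegal
(2,7): no bracket -> illegal
(3,1): no bracket -> illegal
(3,2): flips 1 -> legal
(3,7): flips 1 -> legal
(4,2): no bracket -> illegal
(4,6): flips 3 -> legal
(4,7): flips 1 -> legal
(5,3): flips 1 -> legal
(5,4): flips 1 -> legal
(5,6): flips 1 -> legal
(6,4): no bracket -> illegal
(6,5): flips 2 -> legal
(6,6): no bracket -> illegal
B mobility = 9
-- W to move --
(1,2): flips 2 -> legal
(1,3): flips 1 -> legal
(1,4): flips 1 -> legal
(1,5): flips 2 -> legal
(1,6): flips 1 -> legal
(1,7): flips 2 -> legal
(2,4): flips 2 -> legal
(2,7): no bracket -> illegal
(3,2): no bracket -> illegal
(3,7): no bracket -> illegal
(4,2): flips 1 -> legal
(4,6): no bracket -> illegal
(5,2): no bracket -> illegal
(5,3): flips 1 -> legal
(5,4): no bracket -> illegal
W mobility = 9

Answer: B=9 W=9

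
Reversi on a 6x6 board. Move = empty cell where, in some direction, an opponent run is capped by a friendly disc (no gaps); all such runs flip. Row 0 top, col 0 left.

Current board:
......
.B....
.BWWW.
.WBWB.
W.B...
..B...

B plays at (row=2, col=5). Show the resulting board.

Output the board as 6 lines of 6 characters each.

Answer: ......
.B....
.BBBBB
.WBWB.
W.B...
..B...

Derivation:
Place B at (2,5); scan 8 dirs for brackets.
Dir NW: first cell '.' (not opp) -> no flip
Dir N: first cell '.' (not opp) -> no flip
Dir NE: edge -> no flip
Dir W: opp run (2,4) (2,3) (2,2) capped by B -> flip
Dir E: edge -> no flip
Dir SW: first cell 'B' (not opp) -> no flip
Dir S: first cell '.' (not opp) -> no flip
Dir SE: edge -> no flip
All flips: (2,2) (2,3) (2,4)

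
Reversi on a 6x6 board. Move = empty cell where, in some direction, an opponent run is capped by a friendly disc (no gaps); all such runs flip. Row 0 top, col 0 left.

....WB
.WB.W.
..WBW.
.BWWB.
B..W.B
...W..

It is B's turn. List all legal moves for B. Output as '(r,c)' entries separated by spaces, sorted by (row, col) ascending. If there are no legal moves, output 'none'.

Answer: (0,3) (1,0) (1,3) (2,1) (2,5) (4,1) (4,2) (5,2)

Derivation:
(0,0): no bracket -> illegal
(0,1): no bracket -> illegal
(0,2): no bracket -> illegal
(0,3): flips 1 -> legal
(1,0): flips 1 -> legal
(1,3): flips 1 -> legal
(1,5): no bracket -> illegal
(2,0): no bracket -> illegal
(2,1): flips 1 -> legal
(2,5): flips 1 -> legal
(3,5): no bracket -> illegal
(4,1): flips 1 -> legal
(4,2): flips 2 -> legal
(4,4): no bracket -> illegal
(5,2): flips 1 -> legal
(5,4): no bracket -> illegal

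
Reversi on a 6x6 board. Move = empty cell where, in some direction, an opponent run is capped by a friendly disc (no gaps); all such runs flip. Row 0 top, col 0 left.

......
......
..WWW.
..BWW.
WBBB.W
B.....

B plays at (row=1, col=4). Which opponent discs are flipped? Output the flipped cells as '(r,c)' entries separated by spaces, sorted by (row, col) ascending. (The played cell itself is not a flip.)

Answer: (2,3)

Derivation:
Dir NW: first cell '.' (not opp) -> no flip
Dir N: first cell '.' (not opp) -> no flip
Dir NE: first cell '.' (not opp) -> no flip
Dir W: first cell '.' (not opp) -> no flip
Dir E: first cell '.' (not opp) -> no flip
Dir SW: opp run (2,3) capped by B -> flip
Dir S: opp run (2,4) (3,4), next='.' -> no flip
Dir SE: first cell '.' (not opp) -> no flip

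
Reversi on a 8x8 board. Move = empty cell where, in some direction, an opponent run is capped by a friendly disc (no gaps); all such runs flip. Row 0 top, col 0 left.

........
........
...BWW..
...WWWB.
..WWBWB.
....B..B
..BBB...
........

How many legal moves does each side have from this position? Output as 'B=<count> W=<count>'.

Answer: B=8 W=11

Derivation:
-- B to move --
(1,3): flips 2 -> legal
(1,4): flips 3 -> legal
(1,5): no bracket -> illegal
(1,6): no bracket -> illegal
(2,2): flips 1 -> legal
(2,6): flips 3 -> legal
(3,1): no bracket -> illegal
(3,2): flips 4 -> legal
(4,1): flips 2 -> legal
(5,1): no bracket -> illegal
(5,2): no bracket -> illegal
(5,3): flips 2 -> legal
(5,5): no bracket -> illegal
(5,6): flips 2 -> legal
B mobility = 8
-- W to move --
(1,2): flips 1 -> legal
(1,3): flips 1 -> legal
(1,4): no bracket -> illegal
(2,2): flips 1 -> legal
(2,6): no bracket -> illegal
(2,7): flips 1 -> legal
(3,2): no bracket -> illegal
(3,7): flips 1 -> legal
(4,7): flips 2 -> legal
(5,1): no bracket -> illegal
(5,2): no bracket -> illegal
(5,3): flips 1 -> legal
(5,5): flips 1 -> legal
(5,6): no bracket -> illegal
(6,1): no bracket -> illegal
(6,5): flips 1 -> legal
(6,6): no bracket -> illegal
(6,7): no bracket -> illegal
(7,1): no bracket -> illegal
(7,2): flips 2 -> legal
(7,3): no bracket -> illegal
(7,4): flips 3 -> legal
(7,5): no bracket -> illegal
W mobility = 11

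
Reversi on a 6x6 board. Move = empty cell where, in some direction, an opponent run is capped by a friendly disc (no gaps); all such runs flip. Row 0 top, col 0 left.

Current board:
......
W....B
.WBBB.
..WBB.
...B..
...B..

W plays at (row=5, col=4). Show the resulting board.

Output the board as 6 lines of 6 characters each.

Place W at (5,4); scan 8 dirs for brackets.
Dir NW: opp run (4,3) capped by W -> flip
Dir N: first cell '.' (not opp) -> no flip
Dir NE: first cell '.' (not opp) -> no flip
Dir W: opp run (5,3), next='.' -> no flip
Dir E: first cell '.' (not opp) -> no flip
Dir SW: edge -> no flip
Dir S: edge -> no flip
Dir SE: edge -> no flip
All flips: (4,3)

Answer: ......
W....B
.WBBB.
..WBB.
...W..
...BW.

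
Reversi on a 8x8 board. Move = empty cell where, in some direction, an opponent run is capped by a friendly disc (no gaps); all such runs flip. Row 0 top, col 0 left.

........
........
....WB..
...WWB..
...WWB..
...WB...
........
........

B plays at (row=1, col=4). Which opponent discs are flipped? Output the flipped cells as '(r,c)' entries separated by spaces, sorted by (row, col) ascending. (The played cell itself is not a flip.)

Dir NW: first cell '.' (not opp) -> no flip
Dir N: first cell '.' (not opp) -> no flip
Dir NE: first cell '.' (not opp) -> no flip
Dir W: first cell '.' (not opp) -> no flip
Dir E: first cell '.' (not opp) -> no flip
Dir SW: first cell '.' (not opp) -> no flip
Dir S: opp run (2,4) (3,4) (4,4) capped by B -> flip
Dir SE: first cell 'B' (not opp) -> no flip

Answer: (2,4) (3,4) (4,4)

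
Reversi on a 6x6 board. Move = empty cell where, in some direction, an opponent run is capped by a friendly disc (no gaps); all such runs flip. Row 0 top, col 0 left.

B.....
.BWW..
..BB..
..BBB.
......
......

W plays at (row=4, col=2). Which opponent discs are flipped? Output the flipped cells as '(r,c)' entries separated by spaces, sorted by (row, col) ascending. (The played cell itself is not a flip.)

Answer: (2,2) (3,2)

Derivation:
Dir NW: first cell '.' (not opp) -> no flip
Dir N: opp run (3,2) (2,2) capped by W -> flip
Dir NE: opp run (3,3), next='.' -> no flip
Dir W: first cell '.' (not opp) -> no flip
Dir E: first cell '.' (not opp) -> no flip
Dir SW: first cell '.' (not opp) -> no flip
Dir S: first cell '.' (not opp) -> no flip
Dir SE: first cell '.' (not opp) -> no flip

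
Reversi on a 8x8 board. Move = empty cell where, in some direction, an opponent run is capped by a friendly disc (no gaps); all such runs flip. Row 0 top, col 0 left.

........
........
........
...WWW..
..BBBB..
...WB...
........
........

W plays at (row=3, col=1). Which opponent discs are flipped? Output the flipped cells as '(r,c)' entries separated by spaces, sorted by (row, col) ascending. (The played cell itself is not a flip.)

Answer: (4,2)

Derivation:
Dir NW: first cell '.' (not opp) -> no flip
Dir N: first cell '.' (not opp) -> no flip
Dir NE: first cell '.' (not opp) -> no flip
Dir W: first cell '.' (not opp) -> no flip
Dir E: first cell '.' (not opp) -> no flip
Dir SW: first cell '.' (not opp) -> no flip
Dir S: first cell '.' (not opp) -> no flip
Dir SE: opp run (4,2) capped by W -> flip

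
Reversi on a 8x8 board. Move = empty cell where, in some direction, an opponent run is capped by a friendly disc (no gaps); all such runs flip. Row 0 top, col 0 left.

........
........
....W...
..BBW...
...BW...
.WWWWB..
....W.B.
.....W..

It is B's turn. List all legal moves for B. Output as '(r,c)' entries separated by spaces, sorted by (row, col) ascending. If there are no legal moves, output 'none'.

(1,3): no bracket -> illegal
(1,4): no bracket -> illegal
(1,5): flips 1 -> legal
(2,3): no bracket -> illegal
(2,5): flips 1 -> legal
(3,5): flips 1 -> legal
(4,0): no bracket -> illegal
(4,1): no bracket -> illegal
(4,2): no bracket -> illegal
(4,5): flips 1 -> legal
(5,0): flips 4 -> legal
(6,0): no bracket -> illegal
(6,1): flips 1 -> legal
(6,2): no bracket -> illegal
(6,3): flips 1 -> legal
(6,5): flips 1 -> legal
(7,3): flips 1 -> legal
(7,4): no bracket -> illegal
(7,6): no bracket -> illegal

Answer: (1,5) (2,5) (3,5) (4,5) (5,0) (6,1) (6,3) (6,5) (7,3)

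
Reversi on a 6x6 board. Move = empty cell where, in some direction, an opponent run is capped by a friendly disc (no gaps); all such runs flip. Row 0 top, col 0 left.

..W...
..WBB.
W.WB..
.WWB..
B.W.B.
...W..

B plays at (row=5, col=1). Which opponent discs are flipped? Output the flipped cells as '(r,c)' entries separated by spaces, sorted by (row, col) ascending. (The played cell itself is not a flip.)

Answer: (4,2)

Derivation:
Dir NW: first cell 'B' (not opp) -> no flip
Dir N: first cell '.' (not opp) -> no flip
Dir NE: opp run (4,2) capped by B -> flip
Dir W: first cell '.' (not opp) -> no flip
Dir E: first cell '.' (not opp) -> no flip
Dir SW: edge -> no flip
Dir S: edge -> no flip
Dir SE: edge -> no flip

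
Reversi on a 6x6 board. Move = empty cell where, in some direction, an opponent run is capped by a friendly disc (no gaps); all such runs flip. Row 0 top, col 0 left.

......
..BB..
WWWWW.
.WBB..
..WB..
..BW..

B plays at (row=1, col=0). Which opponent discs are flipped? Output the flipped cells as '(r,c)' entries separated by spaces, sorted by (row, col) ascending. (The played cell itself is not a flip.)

Dir NW: edge -> no flip
Dir N: first cell '.' (not opp) -> no flip
Dir NE: first cell '.' (not opp) -> no flip
Dir W: edge -> no flip
Dir E: first cell '.' (not opp) -> no flip
Dir SW: edge -> no flip
Dir S: opp run (2,0), next='.' -> no flip
Dir SE: opp run (2,1) capped by B -> flip

Answer: (2,1)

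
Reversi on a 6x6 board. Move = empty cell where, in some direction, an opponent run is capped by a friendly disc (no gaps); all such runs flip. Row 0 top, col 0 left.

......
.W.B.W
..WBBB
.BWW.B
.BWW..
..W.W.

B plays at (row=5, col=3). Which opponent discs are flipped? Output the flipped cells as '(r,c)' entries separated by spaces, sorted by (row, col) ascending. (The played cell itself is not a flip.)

Dir NW: opp run (4,2) capped by B -> flip
Dir N: opp run (4,3) (3,3) capped by B -> flip
Dir NE: first cell '.' (not opp) -> no flip
Dir W: opp run (5,2), next='.' -> no flip
Dir E: opp run (5,4), next='.' -> no flip
Dir SW: edge -> no flip
Dir S: edge -> no flip
Dir SE: edge -> no flip

Answer: (3,3) (4,2) (4,3)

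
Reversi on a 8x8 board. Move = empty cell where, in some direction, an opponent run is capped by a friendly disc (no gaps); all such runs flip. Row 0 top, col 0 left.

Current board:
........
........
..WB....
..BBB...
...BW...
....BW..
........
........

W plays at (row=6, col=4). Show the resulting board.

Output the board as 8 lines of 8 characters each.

Place W at (6,4); scan 8 dirs for brackets.
Dir NW: first cell '.' (not opp) -> no flip
Dir N: opp run (5,4) capped by W -> flip
Dir NE: first cell 'W' (not opp) -> no flip
Dir W: first cell '.' (not opp) -> no flip
Dir E: first cell '.' (not opp) -> no flip
Dir SW: first cell '.' (not opp) -> no flip
Dir S: first cell '.' (not opp) -> no flip
Dir SE: first cell '.' (not opp) -> no flip
All flips: (5,4)

Answer: ........
........
..WB....
..BBB...
...BW...
....WW..
....W...
........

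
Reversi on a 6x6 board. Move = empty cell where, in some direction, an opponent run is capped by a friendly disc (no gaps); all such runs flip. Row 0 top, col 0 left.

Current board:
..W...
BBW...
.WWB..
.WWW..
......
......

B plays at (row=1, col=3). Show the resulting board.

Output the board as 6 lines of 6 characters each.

Answer: ..W...
BBBB..
.WWB..
.WWW..
......
......

Derivation:
Place B at (1,3); scan 8 dirs for brackets.
Dir NW: opp run (0,2), next=edge -> no flip
Dir N: first cell '.' (not opp) -> no flip
Dir NE: first cell '.' (not opp) -> no flip
Dir W: opp run (1,2) capped by B -> flip
Dir E: first cell '.' (not opp) -> no flip
Dir SW: opp run (2,2) (3,1), next='.' -> no flip
Dir S: first cell 'B' (not opp) -> no flip
Dir SE: first cell '.' (not opp) -> no flip
All flips: (1,2)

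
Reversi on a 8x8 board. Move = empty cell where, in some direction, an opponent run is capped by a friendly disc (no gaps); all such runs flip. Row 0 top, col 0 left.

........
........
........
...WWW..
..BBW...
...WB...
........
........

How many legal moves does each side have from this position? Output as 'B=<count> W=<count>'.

Answer: B=7 W=6

Derivation:
-- B to move --
(2,2): no bracket -> illegal
(2,3): flips 1 -> legal
(2,4): flips 3 -> legal
(2,5): flips 1 -> legal
(2,6): no bracket -> illegal
(3,2): no bracket -> illegal
(3,6): no bracket -> illegal
(4,5): flips 1 -> legal
(4,6): no bracket -> illegal
(5,2): flips 1 -> legal
(5,5): no bracket -> illegal
(6,2): no bracket -> illegal
(6,3): flips 1 -> legal
(6,4): flips 1 -> legal
B mobility = 7
-- W to move --
(3,1): flips 1 -> legal
(3,2): no bracket -> illegal
(4,1): flips 2 -> legal
(4,5): no bracket -> illegal
(5,1): flips 1 -> legal
(5,2): flips 1 -> legal
(5,5): flips 1 -> legal
(6,3): no bracket -> illegal
(6,4): flips 1 -> legal
(6,5): no bracket -> illegal
W mobility = 6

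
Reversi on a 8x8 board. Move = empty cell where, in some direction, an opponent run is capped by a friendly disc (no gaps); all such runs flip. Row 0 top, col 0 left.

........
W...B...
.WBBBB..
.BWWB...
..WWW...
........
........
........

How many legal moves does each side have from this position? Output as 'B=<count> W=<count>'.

Answer: B=8 W=12

Derivation:
-- B to move --
(0,0): no bracket -> illegal
(0,1): no bracket -> illegal
(1,1): flips 1 -> legal
(1,2): no bracket -> illegal
(2,0): flips 1 -> legal
(3,0): no bracket -> illegal
(3,5): no bracket -> illegal
(4,1): flips 1 -> legal
(4,5): no bracket -> illegal
(5,1): flips 2 -> legal
(5,2): flips 3 -> legal
(5,3): flips 3 -> legal
(5,4): flips 1 -> legal
(5,5): flips 2 -> legal
B mobility = 8
-- W to move --
(0,3): no bracket -> illegal
(0,4): flips 3 -> legal
(0,5): flips 2 -> legal
(1,1): flips 1 -> legal
(1,2): flips 1 -> legal
(1,3): flips 1 -> legal
(1,5): flips 1 -> legal
(1,6): flips 2 -> legal
(2,0): flips 1 -> legal
(2,6): flips 4 -> legal
(3,0): flips 1 -> legal
(3,5): flips 1 -> legal
(3,6): no bracket -> illegal
(4,0): no bracket -> illegal
(4,1): flips 1 -> legal
(4,5): no bracket -> illegal
W mobility = 12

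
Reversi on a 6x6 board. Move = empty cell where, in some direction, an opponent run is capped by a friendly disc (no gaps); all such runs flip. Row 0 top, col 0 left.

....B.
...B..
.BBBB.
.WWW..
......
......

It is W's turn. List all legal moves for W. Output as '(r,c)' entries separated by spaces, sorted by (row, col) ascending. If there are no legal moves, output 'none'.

(0,2): no bracket -> illegal
(0,3): flips 2 -> legal
(0,5): no bracket -> illegal
(1,0): flips 1 -> legal
(1,1): flips 2 -> legal
(1,2): flips 1 -> legal
(1,4): flips 1 -> legal
(1,5): flips 1 -> legal
(2,0): no bracket -> illegal
(2,5): no bracket -> illegal
(3,0): no bracket -> illegal
(3,4): no bracket -> illegal
(3,5): no bracket -> illegal

Answer: (0,3) (1,0) (1,1) (1,2) (1,4) (1,5)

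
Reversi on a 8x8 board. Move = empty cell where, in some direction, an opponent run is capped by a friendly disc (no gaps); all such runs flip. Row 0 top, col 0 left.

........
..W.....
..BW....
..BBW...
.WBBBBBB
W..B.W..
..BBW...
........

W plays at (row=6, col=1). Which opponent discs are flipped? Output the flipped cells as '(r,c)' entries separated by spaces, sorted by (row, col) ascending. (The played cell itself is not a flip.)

Answer: (6,2) (6,3)

Derivation:
Dir NW: first cell 'W' (not opp) -> no flip
Dir N: first cell '.' (not opp) -> no flip
Dir NE: first cell '.' (not opp) -> no flip
Dir W: first cell '.' (not opp) -> no flip
Dir E: opp run (6,2) (6,3) capped by W -> flip
Dir SW: first cell '.' (not opp) -> no flip
Dir S: first cell '.' (not opp) -> no flip
Dir SE: first cell '.' (not opp) -> no flip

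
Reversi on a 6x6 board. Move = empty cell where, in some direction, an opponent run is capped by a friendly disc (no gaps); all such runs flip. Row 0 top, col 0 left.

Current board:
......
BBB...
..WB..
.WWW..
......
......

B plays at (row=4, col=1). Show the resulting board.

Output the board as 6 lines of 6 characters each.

Place B at (4,1); scan 8 dirs for brackets.
Dir NW: first cell '.' (not opp) -> no flip
Dir N: opp run (3,1), next='.' -> no flip
Dir NE: opp run (3,2) capped by B -> flip
Dir W: first cell '.' (not opp) -> no flip
Dir E: first cell '.' (not opp) -> no flip
Dir SW: first cell '.' (not opp) -> no flip
Dir S: first cell '.' (not opp) -> no flip
Dir SE: first cell '.' (not opp) -> no flip
All flips: (3,2)

Answer: ......
BBB...
..WB..
.WBW..
.B....
......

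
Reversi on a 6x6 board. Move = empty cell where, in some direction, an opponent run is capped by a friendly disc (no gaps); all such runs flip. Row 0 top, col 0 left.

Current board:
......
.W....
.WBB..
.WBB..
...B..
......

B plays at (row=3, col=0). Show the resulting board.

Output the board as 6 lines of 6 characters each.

Place B at (3,0); scan 8 dirs for brackets.
Dir NW: edge -> no flip
Dir N: first cell '.' (not opp) -> no flip
Dir NE: opp run (2,1), next='.' -> no flip
Dir W: edge -> no flip
Dir E: opp run (3,1) capped by B -> flip
Dir SW: edge -> no flip
Dir S: first cell '.' (not opp) -> no flip
Dir SE: first cell '.' (not opp) -> no flip
All flips: (3,1)

Answer: ......
.W....
.WBB..
BBBB..
...B..
......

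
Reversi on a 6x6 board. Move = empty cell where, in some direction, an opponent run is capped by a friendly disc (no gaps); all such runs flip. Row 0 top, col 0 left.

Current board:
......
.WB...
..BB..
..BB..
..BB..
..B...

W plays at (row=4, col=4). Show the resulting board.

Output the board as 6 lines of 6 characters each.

Place W at (4,4); scan 8 dirs for brackets.
Dir NW: opp run (3,3) (2,2) capped by W -> flip
Dir N: first cell '.' (not opp) -> no flip
Dir NE: first cell '.' (not opp) -> no flip
Dir W: opp run (4,3) (4,2), next='.' -> no flip
Dir E: first cell '.' (not opp) -> no flip
Dir SW: first cell '.' (not opp) -> no flip
Dir S: first cell '.' (not opp) -> no flip
Dir SE: first cell '.' (not opp) -> no flip
All flips: (2,2) (3,3)

Answer: ......
.WB...
..WB..
..BW..
..BBW.
..B...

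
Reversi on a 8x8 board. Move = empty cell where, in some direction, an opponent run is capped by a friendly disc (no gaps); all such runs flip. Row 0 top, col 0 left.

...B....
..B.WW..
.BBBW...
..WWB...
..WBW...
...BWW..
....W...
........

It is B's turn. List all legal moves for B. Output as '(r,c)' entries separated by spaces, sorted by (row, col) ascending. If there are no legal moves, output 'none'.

Answer: (0,4) (0,5) (2,5) (3,1) (3,5) (4,1) (4,5) (5,2) (5,6) (6,5) (6,6) (7,4) (7,5)

Derivation:
(0,4): flips 2 -> legal
(0,5): flips 1 -> legal
(0,6): no bracket -> illegal
(1,3): no bracket -> illegal
(1,6): no bracket -> illegal
(2,5): flips 2 -> legal
(2,6): no bracket -> illegal
(3,1): flips 3 -> legal
(3,5): flips 1 -> legal
(4,1): flips 2 -> legal
(4,5): flips 1 -> legal
(4,6): no bracket -> illegal
(5,1): no bracket -> illegal
(5,2): flips 2 -> legal
(5,6): flips 2 -> legal
(6,3): no bracket -> illegal
(6,5): flips 1 -> legal
(6,6): flips 3 -> legal
(7,3): no bracket -> illegal
(7,4): flips 3 -> legal
(7,5): flips 1 -> legal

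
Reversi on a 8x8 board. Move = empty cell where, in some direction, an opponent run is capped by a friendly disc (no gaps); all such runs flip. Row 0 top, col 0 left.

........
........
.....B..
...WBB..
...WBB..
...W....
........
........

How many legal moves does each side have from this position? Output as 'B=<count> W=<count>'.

-- B to move --
(2,2): flips 1 -> legal
(2,3): no bracket -> illegal
(2,4): no bracket -> illegal
(3,2): flips 1 -> legal
(4,2): flips 1 -> legal
(5,2): flips 1 -> legal
(5,4): no bracket -> illegal
(6,2): flips 1 -> legal
(6,3): no bracket -> illegal
(6,4): no bracket -> illegal
B mobility = 5
-- W to move --
(1,4): no bracket -> illegal
(1,5): no bracket -> illegal
(1,6): flips 2 -> legal
(2,3): no bracket -> illegal
(2,4): no bracket -> illegal
(2,6): flips 2 -> legal
(3,6): flips 2 -> legal
(4,6): flips 2 -> legal
(5,4): no bracket -> illegal
(5,5): flips 1 -> legal
(5,6): no bracket -> illegal
W mobility = 5

Answer: B=5 W=5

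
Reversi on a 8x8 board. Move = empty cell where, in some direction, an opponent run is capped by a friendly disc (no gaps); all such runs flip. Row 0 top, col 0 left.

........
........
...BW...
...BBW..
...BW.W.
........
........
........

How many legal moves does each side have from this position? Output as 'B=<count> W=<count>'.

Answer: B=7 W=3

Derivation:
-- B to move --
(1,3): no bracket -> illegal
(1,4): flips 1 -> legal
(1,5): flips 1 -> legal
(2,5): flips 1 -> legal
(2,6): no bracket -> illegal
(3,6): flips 1 -> legal
(3,7): no bracket -> illegal
(4,5): flips 1 -> legal
(4,7): no bracket -> illegal
(5,3): no bracket -> illegal
(5,4): flips 1 -> legal
(5,5): flips 1 -> legal
(5,6): no bracket -> illegal
(5,7): no bracket -> illegal
B mobility = 7
-- W to move --
(1,2): no bracket -> illegal
(1,3): no bracket -> illegal
(1,4): no bracket -> illegal
(2,2): flips 2 -> legal
(2,5): no bracket -> illegal
(3,2): flips 2 -> legal
(4,2): flips 2 -> legal
(4,5): no bracket -> illegal
(5,2): no bracket -> illegal
(5,3): no bracket -> illegal
(5,4): no bracket -> illegal
W mobility = 3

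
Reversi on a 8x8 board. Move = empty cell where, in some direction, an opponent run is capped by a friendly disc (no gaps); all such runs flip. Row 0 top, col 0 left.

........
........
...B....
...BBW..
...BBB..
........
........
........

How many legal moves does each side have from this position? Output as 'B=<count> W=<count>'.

Answer: B=3 W=3

Derivation:
-- B to move --
(2,4): no bracket -> illegal
(2,5): flips 1 -> legal
(2,6): flips 1 -> legal
(3,6): flips 1 -> legal
(4,6): no bracket -> illegal
B mobility = 3
-- W to move --
(1,2): no bracket -> illegal
(1,3): no bracket -> illegal
(1,4): no bracket -> illegal
(2,2): no bracket -> illegal
(2,4): no bracket -> illegal
(2,5): no bracket -> illegal
(3,2): flips 2 -> legal
(3,6): no bracket -> illegal
(4,2): no bracket -> illegal
(4,6): no bracket -> illegal
(5,2): no bracket -> illegal
(5,3): flips 1 -> legal
(5,4): no bracket -> illegal
(5,5): flips 1 -> legal
(5,6): no bracket -> illegal
W mobility = 3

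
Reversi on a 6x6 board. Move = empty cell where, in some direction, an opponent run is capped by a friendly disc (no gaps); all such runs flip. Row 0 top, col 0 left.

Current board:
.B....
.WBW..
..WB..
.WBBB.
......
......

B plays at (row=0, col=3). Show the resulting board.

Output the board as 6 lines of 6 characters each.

Answer: .B.B..
.WBB..
..WB..
.WBBB.
......
......

Derivation:
Place B at (0,3); scan 8 dirs for brackets.
Dir NW: edge -> no flip
Dir N: edge -> no flip
Dir NE: edge -> no flip
Dir W: first cell '.' (not opp) -> no flip
Dir E: first cell '.' (not opp) -> no flip
Dir SW: first cell 'B' (not opp) -> no flip
Dir S: opp run (1,3) capped by B -> flip
Dir SE: first cell '.' (not opp) -> no flip
All flips: (1,3)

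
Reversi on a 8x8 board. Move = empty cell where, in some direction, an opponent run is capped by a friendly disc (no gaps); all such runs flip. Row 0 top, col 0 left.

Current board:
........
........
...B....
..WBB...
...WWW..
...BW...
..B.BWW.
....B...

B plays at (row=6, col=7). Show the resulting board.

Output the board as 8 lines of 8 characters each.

Place B at (6,7); scan 8 dirs for brackets.
Dir NW: first cell '.' (not opp) -> no flip
Dir N: first cell '.' (not opp) -> no flip
Dir NE: edge -> no flip
Dir W: opp run (6,6) (6,5) capped by B -> flip
Dir E: edge -> no flip
Dir SW: first cell '.' (not opp) -> no flip
Dir S: first cell '.' (not opp) -> no flip
Dir SE: edge -> no flip
All flips: (6,5) (6,6)

Answer: ........
........
...B....
..WBB...
...WWW..
...BW...
..B.BBBB
....B...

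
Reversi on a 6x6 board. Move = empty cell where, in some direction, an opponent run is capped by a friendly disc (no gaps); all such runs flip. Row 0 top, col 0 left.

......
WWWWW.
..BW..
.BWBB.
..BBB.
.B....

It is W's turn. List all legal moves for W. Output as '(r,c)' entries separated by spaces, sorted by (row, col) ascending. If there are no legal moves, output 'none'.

Answer: (2,1) (3,0) (3,5) (4,0) (4,5) (5,2) (5,3) (5,4) (5,5)

Derivation:
(2,0): no bracket -> illegal
(2,1): flips 1 -> legal
(2,4): no bracket -> illegal
(2,5): no bracket -> illegal
(3,0): flips 1 -> legal
(3,5): flips 2 -> legal
(4,0): flips 2 -> legal
(4,1): no bracket -> illegal
(4,5): flips 1 -> legal
(5,0): no bracket -> illegal
(5,2): flips 1 -> legal
(5,3): flips 2 -> legal
(5,4): flips 1 -> legal
(5,5): flips 3 -> legal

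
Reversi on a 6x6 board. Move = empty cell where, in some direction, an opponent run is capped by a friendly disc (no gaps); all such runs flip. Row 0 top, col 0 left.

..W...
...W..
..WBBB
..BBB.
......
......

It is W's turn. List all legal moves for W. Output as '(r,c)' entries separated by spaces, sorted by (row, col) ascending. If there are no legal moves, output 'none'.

Answer: (3,5) (4,2) (4,3) (4,4)

Derivation:
(1,2): no bracket -> illegal
(1,4): no bracket -> illegal
(1,5): no bracket -> illegal
(2,1): no bracket -> illegal
(3,1): no bracket -> illegal
(3,5): flips 1 -> legal
(4,1): no bracket -> illegal
(4,2): flips 1 -> legal
(4,3): flips 2 -> legal
(4,4): flips 1 -> legal
(4,5): no bracket -> illegal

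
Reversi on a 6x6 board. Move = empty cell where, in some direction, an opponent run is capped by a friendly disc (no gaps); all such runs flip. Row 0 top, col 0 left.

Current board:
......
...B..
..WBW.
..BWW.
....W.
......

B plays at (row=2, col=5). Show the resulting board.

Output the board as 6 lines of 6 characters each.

Place B at (2,5); scan 8 dirs for brackets.
Dir NW: first cell '.' (not opp) -> no flip
Dir N: first cell '.' (not opp) -> no flip
Dir NE: edge -> no flip
Dir W: opp run (2,4) capped by B -> flip
Dir E: edge -> no flip
Dir SW: opp run (3,4), next='.' -> no flip
Dir S: first cell '.' (not opp) -> no flip
Dir SE: edge -> no flip
All flips: (2,4)

Answer: ......
...B..
..WBBB
..BWW.
....W.
......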